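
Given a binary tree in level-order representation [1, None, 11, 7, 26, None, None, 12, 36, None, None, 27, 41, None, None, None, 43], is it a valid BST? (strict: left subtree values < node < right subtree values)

Level-order array: [1, None, 11, 7, 26, None, None, 12, 36, None, None, 27, 41, None, None, None, 43]
Validate using subtree bounds (lo, hi): at each node, require lo < value < hi,
then recurse left with hi=value and right with lo=value.
Preorder trace (stopping at first violation):
  at node 1 with bounds (-inf, +inf): OK
  at node 11 with bounds (1, +inf): OK
  at node 7 with bounds (1, 11): OK
  at node 26 with bounds (11, +inf): OK
  at node 12 with bounds (11, 26): OK
  at node 36 with bounds (26, +inf): OK
  at node 27 with bounds (26, 36): OK
  at node 41 with bounds (36, +inf): OK
  at node 43 with bounds (41, +inf): OK
No violation found at any node.
Result: Valid BST


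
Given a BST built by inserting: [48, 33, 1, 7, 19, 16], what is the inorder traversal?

Tree insertion order: [48, 33, 1, 7, 19, 16]
Tree (level-order array): [48, 33, None, 1, None, None, 7, None, 19, 16]
Inorder traversal: [1, 7, 16, 19, 33, 48]


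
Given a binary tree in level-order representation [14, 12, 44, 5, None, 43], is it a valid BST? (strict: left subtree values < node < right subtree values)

Level-order array: [14, 12, 44, 5, None, 43]
Validate using subtree bounds (lo, hi): at each node, require lo < value < hi,
then recurse left with hi=value and right with lo=value.
Preorder trace (stopping at first violation):
  at node 14 with bounds (-inf, +inf): OK
  at node 12 with bounds (-inf, 14): OK
  at node 5 with bounds (-inf, 12): OK
  at node 44 with bounds (14, +inf): OK
  at node 43 with bounds (14, 44): OK
No violation found at any node.
Result: Valid BST


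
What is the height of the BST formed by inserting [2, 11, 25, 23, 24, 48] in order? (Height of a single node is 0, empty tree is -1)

Insertion order: [2, 11, 25, 23, 24, 48]
Tree (level-order array): [2, None, 11, None, 25, 23, 48, None, 24]
Compute height bottom-up (empty subtree = -1):
  height(24) = 1 + max(-1, -1) = 0
  height(23) = 1 + max(-1, 0) = 1
  height(48) = 1 + max(-1, -1) = 0
  height(25) = 1 + max(1, 0) = 2
  height(11) = 1 + max(-1, 2) = 3
  height(2) = 1 + max(-1, 3) = 4
Height = 4


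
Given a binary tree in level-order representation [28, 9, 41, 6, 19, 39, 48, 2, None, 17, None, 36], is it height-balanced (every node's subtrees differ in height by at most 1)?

Tree (level-order array): [28, 9, 41, 6, 19, 39, 48, 2, None, 17, None, 36]
Definition: a tree is height-balanced if, at every node, |h(left) - h(right)| <= 1 (empty subtree has height -1).
Bottom-up per-node check:
  node 2: h_left=-1, h_right=-1, diff=0 [OK], height=0
  node 6: h_left=0, h_right=-1, diff=1 [OK], height=1
  node 17: h_left=-1, h_right=-1, diff=0 [OK], height=0
  node 19: h_left=0, h_right=-1, diff=1 [OK], height=1
  node 9: h_left=1, h_right=1, diff=0 [OK], height=2
  node 36: h_left=-1, h_right=-1, diff=0 [OK], height=0
  node 39: h_left=0, h_right=-1, diff=1 [OK], height=1
  node 48: h_left=-1, h_right=-1, diff=0 [OK], height=0
  node 41: h_left=1, h_right=0, diff=1 [OK], height=2
  node 28: h_left=2, h_right=2, diff=0 [OK], height=3
All nodes satisfy the balance condition.
Result: Balanced


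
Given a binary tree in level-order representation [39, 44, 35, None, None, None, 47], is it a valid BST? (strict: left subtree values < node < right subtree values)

Level-order array: [39, 44, 35, None, None, None, 47]
Validate using subtree bounds (lo, hi): at each node, require lo < value < hi,
then recurse left with hi=value and right with lo=value.
Preorder trace (stopping at first violation):
  at node 39 with bounds (-inf, +inf): OK
  at node 44 with bounds (-inf, 39): VIOLATION
Node 44 violates its bound: not (-inf < 44 < 39).
Result: Not a valid BST


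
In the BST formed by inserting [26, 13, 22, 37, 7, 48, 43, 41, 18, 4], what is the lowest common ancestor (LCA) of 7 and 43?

Tree insertion order: [26, 13, 22, 37, 7, 48, 43, 41, 18, 4]
Tree (level-order array): [26, 13, 37, 7, 22, None, 48, 4, None, 18, None, 43, None, None, None, None, None, 41]
In a BST, the LCA of p=7, q=43 is the first node v on the
root-to-leaf path with p <= v <= q (go left if both < v, right if both > v).
Walk from root:
  at 26: 7 <= 26 <= 43, this is the LCA
LCA = 26


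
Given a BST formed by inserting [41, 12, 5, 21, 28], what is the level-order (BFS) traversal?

Tree insertion order: [41, 12, 5, 21, 28]
Tree (level-order array): [41, 12, None, 5, 21, None, None, None, 28]
BFS from the root, enqueuing left then right child of each popped node:
  queue [41] -> pop 41, enqueue [12], visited so far: [41]
  queue [12] -> pop 12, enqueue [5, 21], visited so far: [41, 12]
  queue [5, 21] -> pop 5, enqueue [none], visited so far: [41, 12, 5]
  queue [21] -> pop 21, enqueue [28], visited so far: [41, 12, 5, 21]
  queue [28] -> pop 28, enqueue [none], visited so far: [41, 12, 5, 21, 28]
Result: [41, 12, 5, 21, 28]


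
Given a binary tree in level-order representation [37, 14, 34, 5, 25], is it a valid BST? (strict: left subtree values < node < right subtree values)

Level-order array: [37, 14, 34, 5, 25]
Validate using subtree bounds (lo, hi): at each node, require lo < value < hi,
then recurse left with hi=value and right with lo=value.
Preorder trace (stopping at first violation):
  at node 37 with bounds (-inf, +inf): OK
  at node 14 with bounds (-inf, 37): OK
  at node 5 with bounds (-inf, 14): OK
  at node 25 with bounds (14, 37): OK
  at node 34 with bounds (37, +inf): VIOLATION
Node 34 violates its bound: not (37 < 34 < +inf).
Result: Not a valid BST


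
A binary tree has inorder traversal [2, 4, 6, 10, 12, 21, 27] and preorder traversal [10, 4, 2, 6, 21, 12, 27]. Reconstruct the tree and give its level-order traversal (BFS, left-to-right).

Inorder:  [2, 4, 6, 10, 12, 21, 27]
Preorder: [10, 4, 2, 6, 21, 12, 27]
Algorithm: preorder visits root first, so consume preorder in order;
for each root, split the current inorder slice at that value into
left-subtree inorder and right-subtree inorder, then recurse.
Recursive splits:
  root=10; inorder splits into left=[2, 4, 6], right=[12, 21, 27]
  root=4; inorder splits into left=[2], right=[6]
  root=2; inorder splits into left=[], right=[]
  root=6; inorder splits into left=[], right=[]
  root=21; inorder splits into left=[12], right=[27]
  root=12; inorder splits into left=[], right=[]
  root=27; inorder splits into left=[], right=[]
Reconstructed level-order: [10, 4, 21, 2, 6, 12, 27]


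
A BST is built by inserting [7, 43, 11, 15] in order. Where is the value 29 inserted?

Starting tree (level order): [7, None, 43, 11, None, None, 15]
Insertion path: 7 -> 43 -> 11 -> 15
Result: insert 29 as right child of 15
Final tree (level order): [7, None, 43, 11, None, None, 15, None, 29]


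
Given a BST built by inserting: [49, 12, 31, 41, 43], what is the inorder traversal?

Tree insertion order: [49, 12, 31, 41, 43]
Tree (level-order array): [49, 12, None, None, 31, None, 41, None, 43]
Inorder traversal: [12, 31, 41, 43, 49]


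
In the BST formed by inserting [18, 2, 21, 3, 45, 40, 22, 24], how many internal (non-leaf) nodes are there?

Tree built from: [18, 2, 21, 3, 45, 40, 22, 24]
Tree (level-order array): [18, 2, 21, None, 3, None, 45, None, None, 40, None, 22, None, None, 24]
Rule: An internal node has at least one child.
Per-node child counts:
  node 18: 2 child(ren)
  node 2: 1 child(ren)
  node 3: 0 child(ren)
  node 21: 1 child(ren)
  node 45: 1 child(ren)
  node 40: 1 child(ren)
  node 22: 1 child(ren)
  node 24: 0 child(ren)
Matching nodes: [18, 2, 21, 45, 40, 22]
Count of internal (non-leaf) nodes: 6


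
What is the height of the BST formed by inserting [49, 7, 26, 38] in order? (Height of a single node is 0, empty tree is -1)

Insertion order: [49, 7, 26, 38]
Tree (level-order array): [49, 7, None, None, 26, None, 38]
Compute height bottom-up (empty subtree = -1):
  height(38) = 1 + max(-1, -1) = 0
  height(26) = 1 + max(-1, 0) = 1
  height(7) = 1 + max(-1, 1) = 2
  height(49) = 1 + max(2, -1) = 3
Height = 3


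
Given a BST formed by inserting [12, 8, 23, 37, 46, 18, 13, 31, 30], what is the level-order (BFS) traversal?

Tree insertion order: [12, 8, 23, 37, 46, 18, 13, 31, 30]
Tree (level-order array): [12, 8, 23, None, None, 18, 37, 13, None, 31, 46, None, None, 30]
BFS from the root, enqueuing left then right child of each popped node:
  queue [12] -> pop 12, enqueue [8, 23], visited so far: [12]
  queue [8, 23] -> pop 8, enqueue [none], visited so far: [12, 8]
  queue [23] -> pop 23, enqueue [18, 37], visited so far: [12, 8, 23]
  queue [18, 37] -> pop 18, enqueue [13], visited so far: [12, 8, 23, 18]
  queue [37, 13] -> pop 37, enqueue [31, 46], visited so far: [12, 8, 23, 18, 37]
  queue [13, 31, 46] -> pop 13, enqueue [none], visited so far: [12, 8, 23, 18, 37, 13]
  queue [31, 46] -> pop 31, enqueue [30], visited so far: [12, 8, 23, 18, 37, 13, 31]
  queue [46, 30] -> pop 46, enqueue [none], visited so far: [12, 8, 23, 18, 37, 13, 31, 46]
  queue [30] -> pop 30, enqueue [none], visited so far: [12, 8, 23, 18, 37, 13, 31, 46, 30]
Result: [12, 8, 23, 18, 37, 13, 31, 46, 30]


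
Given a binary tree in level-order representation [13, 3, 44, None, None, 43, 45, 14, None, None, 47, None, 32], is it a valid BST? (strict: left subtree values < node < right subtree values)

Level-order array: [13, 3, 44, None, None, 43, 45, 14, None, None, 47, None, 32]
Validate using subtree bounds (lo, hi): at each node, require lo < value < hi,
then recurse left with hi=value and right with lo=value.
Preorder trace (stopping at first violation):
  at node 13 with bounds (-inf, +inf): OK
  at node 3 with bounds (-inf, 13): OK
  at node 44 with bounds (13, +inf): OK
  at node 43 with bounds (13, 44): OK
  at node 14 with bounds (13, 43): OK
  at node 32 with bounds (14, 43): OK
  at node 45 with bounds (44, +inf): OK
  at node 47 with bounds (45, +inf): OK
No violation found at any node.
Result: Valid BST


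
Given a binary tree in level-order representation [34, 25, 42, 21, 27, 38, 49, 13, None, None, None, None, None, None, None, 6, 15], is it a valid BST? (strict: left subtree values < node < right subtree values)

Level-order array: [34, 25, 42, 21, 27, 38, 49, 13, None, None, None, None, None, None, None, 6, 15]
Validate using subtree bounds (lo, hi): at each node, require lo < value < hi,
then recurse left with hi=value and right with lo=value.
Preorder trace (stopping at first violation):
  at node 34 with bounds (-inf, +inf): OK
  at node 25 with bounds (-inf, 34): OK
  at node 21 with bounds (-inf, 25): OK
  at node 13 with bounds (-inf, 21): OK
  at node 6 with bounds (-inf, 13): OK
  at node 15 with bounds (13, 21): OK
  at node 27 with bounds (25, 34): OK
  at node 42 with bounds (34, +inf): OK
  at node 38 with bounds (34, 42): OK
  at node 49 with bounds (42, +inf): OK
No violation found at any node.
Result: Valid BST


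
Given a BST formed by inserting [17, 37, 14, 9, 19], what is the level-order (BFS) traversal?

Tree insertion order: [17, 37, 14, 9, 19]
Tree (level-order array): [17, 14, 37, 9, None, 19]
BFS from the root, enqueuing left then right child of each popped node:
  queue [17] -> pop 17, enqueue [14, 37], visited so far: [17]
  queue [14, 37] -> pop 14, enqueue [9], visited so far: [17, 14]
  queue [37, 9] -> pop 37, enqueue [19], visited so far: [17, 14, 37]
  queue [9, 19] -> pop 9, enqueue [none], visited so far: [17, 14, 37, 9]
  queue [19] -> pop 19, enqueue [none], visited so far: [17, 14, 37, 9, 19]
Result: [17, 14, 37, 9, 19]


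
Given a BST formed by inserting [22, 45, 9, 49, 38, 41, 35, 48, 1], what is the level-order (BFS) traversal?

Tree insertion order: [22, 45, 9, 49, 38, 41, 35, 48, 1]
Tree (level-order array): [22, 9, 45, 1, None, 38, 49, None, None, 35, 41, 48]
BFS from the root, enqueuing left then right child of each popped node:
  queue [22] -> pop 22, enqueue [9, 45], visited so far: [22]
  queue [9, 45] -> pop 9, enqueue [1], visited so far: [22, 9]
  queue [45, 1] -> pop 45, enqueue [38, 49], visited so far: [22, 9, 45]
  queue [1, 38, 49] -> pop 1, enqueue [none], visited so far: [22, 9, 45, 1]
  queue [38, 49] -> pop 38, enqueue [35, 41], visited so far: [22, 9, 45, 1, 38]
  queue [49, 35, 41] -> pop 49, enqueue [48], visited so far: [22, 9, 45, 1, 38, 49]
  queue [35, 41, 48] -> pop 35, enqueue [none], visited so far: [22, 9, 45, 1, 38, 49, 35]
  queue [41, 48] -> pop 41, enqueue [none], visited so far: [22, 9, 45, 1, 38, 49, 35, 41]
  queue [48] -> pop 48, enqueue [none], visited so far: [22, 9, 45, 1, 38, 49, 35, 41, 48]
Result: [22, 9, 45, 1, 38, 49, 35, 41, 48]


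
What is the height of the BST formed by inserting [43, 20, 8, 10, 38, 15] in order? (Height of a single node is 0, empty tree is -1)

Insertion order: [43, 20, 8, 10, 38, 15]
Tree (level-order array): [43, 20, None, 8, 38, None, 10, None, None, None, 15]
Compute height bottom-up (empty subtree = -1):
  height(15) = 1 + max(-1, -1) = 0
  height(10) = 1 + max(-1, 0) = 1
  height(8) = 1 + max(-1, 1) = 2
  height(38) = 1 + max(-1, -1) = 0
  height(20) = 1 + max(2, 0) = 3
  height(43) = 1 + max(3, -1) = 4
Height = 4


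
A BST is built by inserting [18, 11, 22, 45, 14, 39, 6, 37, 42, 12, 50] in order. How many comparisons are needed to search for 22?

Search path for 22: 18 -> 22
Found: True
Comparisons: 2


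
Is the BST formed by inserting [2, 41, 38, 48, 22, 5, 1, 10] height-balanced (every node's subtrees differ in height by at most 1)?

Tree (level-order array): [2, 1, 41, None, None, 38, 48, 22, None, None, None, 5, None, None, 10]
Definition: a tree is height-balanced if, at every node, |h(left) - h(right)| <= 1 (empty subtree has height -1).
Bottom-up per-node check:
  node 1: h_left=-1, h_right=-1, diff=0 [OK], height=0
  node 10: h_left=-1, h_right=-1, diff=0 [OK], height=0
  node 5: h_left=-1, h_right=0, diff=1 [OK], height=1
  node 22: h_left=1, h_right=-1, diff=2 [FAIL (|1--1|=2 > 1)], height=2
  node 38: h_left=2, h_right=-1, diff=3 [FAIL (|2--1|=3 > 1)], height=3
  node 48: h_left=-1, h_right=-1, diff=0 [OK], height=0
  node 41: h_left=3, h_right=0, diff=3 [FAIL (|3-0|=3 > 1)], height=4
  node 2: h_left=0, h_right=4, diff=4 [FAIL (|0-4|=4 > 1)], height=5
Node 22 violates the condition: |1 - -1| = 2 > 1.
Result: Not balanced


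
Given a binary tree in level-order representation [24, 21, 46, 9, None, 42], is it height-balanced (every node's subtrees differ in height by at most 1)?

Tree (level-order array): [24, 21, 46, 9, None, 42]
Definition: a tree is height-balanced if, at every node, |h(left) - h(right)| <= 1 (empty subtree has height -1).
Bottom-up per-node check:
  node 9: h_left=-1, h_right=-1, diff=0 [OK], height=0
  node 21: h_left=0, h_right=-1, diff=1 [OK], height=1
  node 42: h_left=-1, h_right=-1, diff=0 [OK], height=0
  node 46: h_left=0, h_right=-1, diff=1 [OK], height=1
  node 24: h_left=1, h_right=1, diff=0 [OK], height=2
All nodes satisfy the balance condition.
Result: Balanced


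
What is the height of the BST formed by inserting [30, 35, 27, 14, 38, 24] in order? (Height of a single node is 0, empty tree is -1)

Insertion order: [30, 35, 27, 14, 38, 24]
Tree (level-order array): [30, 27, 35, 14, None, None, 38, None, 24]
Compute height bottom-up (empty subtree = -1):
  height(24) = 1 + max(-1, -1) = 0
  height(14) = 1 + max(-1, 0) = 1
  height(27) = 1 + max(1, -1) = 2
  height(38) = 1 + max(-1, -1) = 0
  height(35) = 1 + max(-1, 0) = 1
  height(30) = 1 + max(2, 1) = 3
Height = 3


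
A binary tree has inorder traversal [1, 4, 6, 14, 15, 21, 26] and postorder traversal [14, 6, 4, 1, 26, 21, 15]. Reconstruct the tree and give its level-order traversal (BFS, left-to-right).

Inorder:   [1, 4, 6, 14, 15, 21, 26]
Postorder: [14, 6, 4, 1, 26, 21, 15]
Algorithm: postorder visits root last, so walk postorder right-to-left;
each value is the root of the current inorder slice — split it at that
value, recurse on the right subtree first, then the left.
Recursive splits:
  root=15; inorder splits into left=[1, 4, 6, 14], right=[21, 26]
  root=21; inorder splits into left=[], right=[26]
  root=26; inorder splits into left=[], right=[]
  root=1; inorder splits into left=[], right=[4, 6, 14]
  root=4; inorder splits into left=[], right=[6, 14]
  root=6; inorder splits into left=[], right=[14]
  root=14; inorder splits into left=[], right=[]
Reconstructed level-order: [15, 1, 21, 4, 26, 6, 14]


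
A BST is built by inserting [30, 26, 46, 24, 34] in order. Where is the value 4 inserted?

Starting tree (level order): [30, 26, 46, 24, None, 34]
Insertion path: 30 -> 26 -> 24
Result: insert 4 as left child of 24
Final tree (level order): [30, 26, 46, 24, None, 34, None, 4]


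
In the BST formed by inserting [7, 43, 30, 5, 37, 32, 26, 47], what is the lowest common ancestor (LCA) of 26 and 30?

Tree insertion order: [7, 43, 30, 5, 37, 32, 26, 47]
Tree (level-order array): [7, 5, 43, None, None, 30, 47, 26, 37, None, None, None, None, 32]
In a BST, the LCA of p=26, q=30 is the first node v on the
root-to-leaf path with p <= v <= q (go left if both < v, right if both > v).
Walk from root:
  at 7: both 26 and 30 > 7, go right
  at 43: both 26 and 30 < 43, go left
  at 30: 26 <= 30 <= 30, this is the LCA
LCA = 30


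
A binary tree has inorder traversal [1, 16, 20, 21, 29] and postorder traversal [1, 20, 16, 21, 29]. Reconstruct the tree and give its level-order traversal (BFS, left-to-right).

Inorder:   [1, 16, 20, 21, 29]
Postorder: [1, 20, 16, 21, 29]
Algorithm: postorder visits root last, so walk postorder right-to-left;
each value is the root of the current inorder slice — split it at that
value, recurse on the right subtree first, then the left.
Recursive splits:
  root=29; inorder splits into left=[1, 16, 20, 21], right=[]
  root=21; inorder splits into left=[1, 16, 20], right=[]
  root=16; inorder splits into left=[1], right=[20]
  root=20; inorder splits into left=[], right=[]
  root=1; inorder splits into left=[], right=[]
Reconstructed level-order: [29, 21, 16, 1, 20]


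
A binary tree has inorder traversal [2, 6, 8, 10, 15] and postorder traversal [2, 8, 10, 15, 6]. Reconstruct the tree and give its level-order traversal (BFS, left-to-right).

Inorder:   [2, 6, 8, 10, 15]
Postorder: [2, 8, 10, 15, 6]
Algorithm: postorder visits root last, so walk postorder right-to-left;
each value is the root of the current inorder slice — split it at that
value, recurse on the right subtree first, then the left.
Recursive splits:
  root=6; inorder splits into left=[2], right=[8, 10, 15]
  root=15; inorder splits into left=[8, 10], right=[]
  root=10; inorder splits into left=[8], right=[]
  root=8; inorder splits into left=[], right=[]
  root=2; inorder splits into left=[], right=[]
Reconstructed level-order: [6, 2, 15, 10, 8]


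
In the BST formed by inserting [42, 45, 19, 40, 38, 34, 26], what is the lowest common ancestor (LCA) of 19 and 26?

Tree insertion order: [42, 45, 19, 40, 38, 34, 26]
Tree (level-order array): [42, 19, 45, None, 40, None, None, 38, None, 34, None, 26]
In a BST, the LCA of p=19, q=26 is the first node v on the
root-to-leaf path with p <= v <= q (go left if both < v, right if both > v).
Walk from root:
  at 42: both 19 and 26 < 42, go left
  at 19: 19 <= 19 <= 26, this is the LCA
LCA = 19


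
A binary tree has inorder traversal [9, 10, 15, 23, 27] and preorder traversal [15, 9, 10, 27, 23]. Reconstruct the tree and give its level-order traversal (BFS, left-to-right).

Inorder:  [9, 10, 15, 23, 27]
Preorder: [15, 9, 10, 27, 23]
Algorithm: preorder visits root first, so consume preorder in order;
for each root, split the current inorder slice at that value into
left-subtree inorder and right-subtree inorder, then recurse.
Recursive splits:
  root=15; inorder splits into left=[9, 10], right=[23, 27]
  root=9; inorder splits into left=[], right=[10]
  root=10; inorder splits into left=[], right=[]
  root=27; inorder splits into left=[23], right=[]
  root=23; inorder splits into left=[], right=[]
Reconstructed level-order: [15, 9, 27, 10, 23]


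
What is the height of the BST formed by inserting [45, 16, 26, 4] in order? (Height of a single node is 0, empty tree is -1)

Insertion order: [45, 16, 26, 4]
Tree (level-order array): [45, 16, None, 4, 26]
Compute height bottom-up (empty subtree = -1):
  height(4) = 1 + max(-1, -1) = 0
  height(26) = 1 + max(-1, -1) = 0
  height(16) = 1 + max(0, 0) = 1
  height(45) = 1 + max(1, -1) = 2
Height = 2


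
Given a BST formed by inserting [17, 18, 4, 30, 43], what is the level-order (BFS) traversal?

Tree insertion order: [17, 18, 4, 30, 43]
Tree (level-order array): [17, 4, 18, None, None, None, 30, None, 43]
BFS from the root, enqueuing left then right child of each popped node:
  queue [17] -> pop 17, enqueue [4, 18], visited so far: [17]
  queue [4, 18] -> pop 4, enqueue [none], visited so far: [17, 4]
  queue [18] -> pop 18, enqueue [30], visited so far: [17, 4, 18]
  queue [30] -> pop 30, enqueue [43], visited so far: [17, 4, 18, 30]
  queue [43] -> pop 43, enqueue [none], visited so far: [17, 4, 18, 30, 43]
Result: [17, 4, 18, 30, 43]


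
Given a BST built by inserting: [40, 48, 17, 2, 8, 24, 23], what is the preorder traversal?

Tree insertion order: [40, 48, 17, 2, 8, 24, 23]
Tree (level-order array): [40, 17, 48, 2, 24, None, None, None, 8, 23]
Preorder traversal: [40, 17, 2, 8, 24, 23, 48]


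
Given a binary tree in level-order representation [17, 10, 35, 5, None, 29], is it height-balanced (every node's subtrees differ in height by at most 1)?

Tree (level-order array): [17, 10, 35, 5, None, 29]
Definition: a tree is height-balanced if, at every node, |h(left) - h(right)| <= 1 (empty subtree has height -1).
Bottom-up per-node check:
  node 5: h_left=-1, h_right=-1, diff=0 [OK], height=0
  node 10: h_left=0, h_right=-1, diff=1 [OK], height=1
  node 29: h_left=-1, h_right=-1, diff=0 [OK], height=0
  node 35: h_left=0, h_right=-1, diff=1 [OK], height=1
  node 17: h_left=1, h_right=1, diff=0 [OK], height=2
All nodes satisfy the balance condition.
Result: Balanced


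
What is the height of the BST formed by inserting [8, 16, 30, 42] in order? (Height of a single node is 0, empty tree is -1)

Insertion order: [8, 16, 30, 42]
Tree (level-order array): [8, None, 16, None, 30, None, 42]
Compute height bottom-up (empty subtree = -1):
  height(42) = 1 + max(-1, -1) = 0
  height(30) = 1 + max(-1, 0) = 1
  height(16) = 1 + max(-1, 1) = 2
  height(8) = 1 + max(-1, 2) = 3
Height = 3


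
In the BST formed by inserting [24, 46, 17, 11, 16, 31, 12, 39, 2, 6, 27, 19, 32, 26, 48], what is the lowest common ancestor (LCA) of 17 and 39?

Tree insertion order: [24, 46, 17, 11, 16, 31, 12, 39, 2, 6, 27, 19, 32, 26, 48]
Tree (level-order array): [24, 17, 46, 11, 19, 31, 48, 2, 16, None, None, 27, 39, None, None, None, 6, 12, None, 26, None, 32]
In a BST, the LCA of p=17, q=39 is the first node v on the
root-to-leaf path with p <= v <= q (go left if both < v, right if both > v).
Walk from root:
  at 24: 17 <= 24 <= 39, this is the LCA
LCA = 24


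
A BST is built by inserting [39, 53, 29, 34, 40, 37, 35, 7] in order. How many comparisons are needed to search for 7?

Search path for 7: 39 -> 29 -> 7
Found: True
Comparisons: 3


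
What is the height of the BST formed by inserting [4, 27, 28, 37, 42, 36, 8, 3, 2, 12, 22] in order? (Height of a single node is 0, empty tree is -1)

Insertion order: [4, 27, 28, 37, 42, 36, 8, 3, 2, 12, 22]
Tree (level-order array): [4, 3, 27, 2, None, 8, 28, None, None, None, 12, None, 37, None, 22, 36, 42]
Compute height bottom-up (empty subtree = -1):
  height(2) = 1 + max(-1, -1) = 0
  height(3) = 1 + max(0, -1) = 1
  height(22) = 1 + max(-1, -1) = 0
  height(12) = 1 + max(-1, 0) = 1
  height(8) = 1 + max(-1, 1) = 2
  height(36) = 1 + max(-1, -1) = 0
  height(42) = 1 + max(-1, -1) = 0
  height(37) = 1 + max(0, 0) = 1
  height(28) = 1 + max(-1, 1) = 2
  height(27) = 1 + max(2, 2) = 3
  height(4) = 1 + max(1, 3) = 4
Height = 4


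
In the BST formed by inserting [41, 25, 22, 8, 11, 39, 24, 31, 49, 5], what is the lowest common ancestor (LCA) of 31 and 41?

Tree insertion order: [41, 25, 22, 8, 11, 39, 24, 31, 49, 5]
Tree (level-order array): [41, 25, 49, 22, 39, None, None, 8, 24, 31, None, 5, 11]
In a BST, the LCA of p=31, q=41 is the first node v on the
root-to-leaf path with p <= v <= q (go left if both < v, right if both > v).
Walk from root:
  at 41: 31 <= 41 <= 41, this is the LCA
LCA = 41


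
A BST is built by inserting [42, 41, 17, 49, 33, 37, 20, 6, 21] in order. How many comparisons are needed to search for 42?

Search path for 42: 42
Found: True
Comparisons: 1


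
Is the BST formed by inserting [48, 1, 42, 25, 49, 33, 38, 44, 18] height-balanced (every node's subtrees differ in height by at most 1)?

Tree (level-order array): [48, 1, 49, None, 42, None, None, 25, 44, 18, 33, None, None, None, None, None, 38]
Definition: a tree is height-balanced if, at every node, |h(left) - h(right)| <= 1 (empty subtree has height -1).
Bottom-up per-node check:
  node 18: h_left=-1, h_right=-1, diff=0 [OK], height=0
  node 38: h_left=-1, h_right=-1, diff=0 [OK], height=0
  node 33: h_left=-1, h_right=0, diff=1 [OK], height=1
  node 25: h_left=0, h_right=1, diff=1 [OK], height=2
  node 44: h_left=-1, h_right=-1, diff=0 [OK], height=0
  node 42: h_left=2, h_right=0, diff=2 [FAIL (|2-0|=2 > 1)], height=3
  node 1: h_left=-1, h_right=3, diff=4 [FAIL (|-1-3|=4 > 1)], height=4
  node 49: h_left=-1, h_right=-1, diff=0 [OK], height=0
  node 48: h_left=4, h_right=0, diff=4 [FAIL (|4-0|=4 > 1)], height=5
Node 42 violates the condition: |2 - 0| = 2 > 1.
Result: Not balanced


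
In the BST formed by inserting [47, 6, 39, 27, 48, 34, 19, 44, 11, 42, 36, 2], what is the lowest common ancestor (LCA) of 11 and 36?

Tree insertion order: [47, 6, 39, 27, 48, 34, 19, 44, 11, 42, 36, 2]
Tree (level-order array): [47, 6, 48, 2, 39, None, None, None, None, 27, 44, 19, 34, 42, None, 11, None, None, 36]
In a BST, the LCA of p=11, q=36 is the first node v on the
root-to-leaf path with p <= v <= q (go left if both < v, right if both > v).
Walk from root:
  at 47: both 11 and 36 < 47, go left
  at 6: both 11 and 36 > 6, go right
  at 39: both 11 and 36 < 39, go left
  at 27: 11 <= 27 <= 36, this is the LCA
LCA = 27


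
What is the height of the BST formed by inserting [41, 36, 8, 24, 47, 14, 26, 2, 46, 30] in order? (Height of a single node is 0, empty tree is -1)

Insertion order: [41, 36, 8, 24, 47, 14, 26, 2, 46, 30]
Tree (level-order array): [41, 36, 47, 8, None, 46, None, 2, 24, None, None, None, None, 14, 26, None, None, None, 30]
Compute height bottom-up (empty subtree = -1):
  height(2) = 1 + max(-1, -1) = 0
  height(14) = 1 + max(-1, -1) = 0
  height(30) = 1 + max(-1, -1) = 0
  height(26) = 1 + max(-1, 0) = 1
  height(24) = 1 + max(0, 1) = 2
  height(8) = 1 + max(0, 2) = 3
  height(36) = 1 + max(3, -1) = 4
  height(46) = 1 + max(-1, -1) = 0
  height(47) = 1 + max(0, -1) = 1
  height(41) = 1 + max(4, 1) = 5
Height = 5


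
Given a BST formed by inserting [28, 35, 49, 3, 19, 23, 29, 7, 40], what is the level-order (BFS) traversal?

Tree insertion order: [28, 35, 49, 3, 19, 23, 29, 7, 40]
Tree (level-order array): [28, 3, 35, None, 19, 29, 49, 7, 23, None, None, 40]
BFS from the root, enqueuing left then right child of each popped node:
  queue [28] -> pop 28, enqueue [3, 35], visited so far: [28]
  queue [3, 35] -> pop 3, enqueue [19], visited so far: [28, 3]
  queue [35, 19] -> pop 35, enqueue [29, 49], visited so far: [28, 3, 35]
  queue [19, 29, 49] -> pop 19, enqueue [7, 23], visited so far: [28, 3, 35, 19]
  queue [29, 49, 7, 23] -> pop 29, enqueue [none], visited so far: [28, 3, 35, 19, 29]
  queue [49, 7, 23] -> pop 49, enqueue [40], visited so far: [28, 3, 35, 19, 29, 49]
  queue [7, 23, 40] -> pop 7, enqueue [none], visited so far: [28, 3, 35, 19, 29, 49, 7]
  queue [23, 40] -> pop 23, enqueue [none], visited so far: [28, 3, 35, 19, 29, 49, 7, 23]
  queue [40] -> pop 40, enqueue [none], visited so far: [28, 3, 35, 19, 29, 49, 7, 23, 40]
Result: [28, 3, 35, 19, 29, 49, 7, 23, 40]


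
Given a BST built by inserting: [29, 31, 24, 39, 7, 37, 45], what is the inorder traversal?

Tree insertion order: [29, 31, 24, 39, 7, 37, 45]
Tree (level-order array): [29, 24, 31, 7, None, None, 39, None, None, 37, 45]
Inorder traversal: [7, 24, 29, 31, 37, 39, 45]


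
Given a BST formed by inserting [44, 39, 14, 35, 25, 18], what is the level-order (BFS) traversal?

Tree insertion order: [44, 39, 14, 35, 25, 18]
Tree (level-order array): [44, 39, None, 14, None, None, 35, 25, None, 18]
BFS from the root, enqueuing left then right child of each popped node:
  queue [44] -> pop 44, enqueue [39], visited so far: [44]
  queue [39] -> pop 39, enqueue [14], visited so far: [44, 39]
  queue [14] -> pop 14, enqueue [35], visited so far: [44, 39, 14]
  queue [35] -> pop 35, enqueue [25], visited so far: [44, 39, 14, 35]
  queue [25] -> pop 25, enqueue [18], visited so far: [44, 39, 14, 35, 25]
  queue [18] -> pop 18, enqueue [none], visited so far: [44, 39, 14, 35, 25, 18]
Result: [44, 39, 14, 35, 25, 18]


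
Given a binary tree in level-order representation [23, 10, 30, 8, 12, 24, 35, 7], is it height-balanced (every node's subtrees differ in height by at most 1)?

Tree (level-order array): [23, 10, 30, 8, 12, 24, 35, 7]
Definition: a tree is height-balanced if, at every node, |h(left) - h(right)| <= 1 (empty subtree has height -1).
Bottom-up per-node check:
  node 7: h_left=-1, h_right=-1, diff=0 [OK], height=0
  node 8: h_left=0, h_right=-1, diff=1 [OK], height=1
  node 12: h_left=-1, h_right=-1, diff=0 [OK], height=0
  node 10: h_left=1, h_right=0, diff=1 [OK], height=2
  node 24: h_left=-1, h_right=-1, diff=0 [OK], height=0
  node 35: h_left=-1, h_right=-1, diff=0 [OK], height=0
  node 30: h_left=0, h_right=0, diff=0 [OK], height=1
  node 23: h_left=2, h_right=1, diff=1 [OK], height=3
All nodes satisfy the balance condition.
Result: Balanced


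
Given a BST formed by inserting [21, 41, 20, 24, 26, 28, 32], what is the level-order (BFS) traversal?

Tree insertion order: [21, 41, 20, 24, 26, 28, 32]
Tree (level-order array): [21, 20, 41, None, None, 24, None, None, 26, None, 28, None, 32]
BFS from the root, enqueuing left then right child of each popped node:
  queue [21] -> pop 21, enqueue [20, 41], visited so far: [21]
  queue [20, 41] -> pop 20, enqueue [none], visited so far: [21, 20]
  queue [41] -> pop 41, enqueue [24], visited so far: [21, 20, 41]
  queue [24] -> pop 24, enqueue [26], visited so far: [21, 20, 41, 24]
  queue [26] -> pop 26, enqueue [28], visited so far: [21, 20, 41, 24, 26]
  queue [28] -> pop 28, enqueue [32], visited so far: [21, 20, 41, 24, 26, 28]
  queue [32] -> pop 32, enqueue [none], visited so far: [21, 20, 41, 24, 26, 28, 32]
Result: [21, 20, 41, 24, 26, 28, 32]


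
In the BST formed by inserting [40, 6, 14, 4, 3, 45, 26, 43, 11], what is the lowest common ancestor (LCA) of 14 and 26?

Tree insertion order: [40, 6, 14, 4, 3, 45, 26, 43, 11]
Tree (level-order array): [40, 6, 45, 4, 14, 43, None, 3, None, 11, 26]
In a BST, the LCA of p=14, q=26 is the first node v on the
root-to-leaf path with p <= v <= q (go left if both < v, right if both > v).
Walk from root:
  at 40: both 14 and 26 < 40, go left
  at 6: both 14 and 26 > 6, go right
  at 14: 14 <= 14 <= 26, this is the LCA
LCA = 14


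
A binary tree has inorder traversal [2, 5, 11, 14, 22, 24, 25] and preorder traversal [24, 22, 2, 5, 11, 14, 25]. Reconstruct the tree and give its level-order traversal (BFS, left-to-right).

Inorder:  [2, 5, 11, 14, 22, 24, 25]
Preorder: [24, 22, 2, 5, 11, 14, 25]
Algorithm: preorder visits root first, so consume preorder in order;
for each root, split the current inorder slice at that value into
left-subtree inorder and right-subtree inorder, then recurse.
Recursive splits:
  root=24; inorder splits into left=[2, 5, 11, 14, 22], right=[25]
  root=22; inorder splits into left=[2, 5, 11, 14], right=[]
  root=2; inorder splits into left=[], right=[5, 11, 14]
  root=5; inorder splits into left=[], right=[11, 14]
  root=11; inorder splits into left=[], right=[14]
  root=14; inorder splits into left=[], right=[]
  root=25; inorder splits into left=[], right=[]
Reconstructed level-order: [24, 22, 25, 2, 5, 11, 14]


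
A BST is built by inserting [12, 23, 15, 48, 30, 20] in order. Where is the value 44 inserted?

Starting tree (level order): [12, None, 23, 15, 48, None, 20, 30]
Insertion path: 12 -> 23 -> 48 -> 30
Result: insert 44 as right child of 30
Final tree (level order): [12, None, 23, 15, 48, None, 20, 30, None, None, None, None, 44]


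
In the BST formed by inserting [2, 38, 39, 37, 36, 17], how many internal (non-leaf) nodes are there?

Tree built from: [2, 38, 39, 37, 36, 17]
Tree (level-order array): [2, None, 38, 37, 39, 36, None, None, None, 17]
Rule: An internal node has at least one child.
Per-node child counts:
  node 2: 1 child(ren)
  node 38: 2 child(ren)
  node 37: 1 child(ren)
  node 36: 1 child(ren)
  node 17: 0 child(ren)
  node 39: 0 child(ren)
Matching nodes: [2, 38, 37, 36]
Count of internal (non-leaf) nodes: 4


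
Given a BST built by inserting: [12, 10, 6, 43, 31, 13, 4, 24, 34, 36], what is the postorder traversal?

Tree insertion order: [12, 10, 6, 43, 31, 13, 4, 24, 34, 36]
Tree (level-order array): [12, 10, 43, 6, None, 31, None, 4, None, 13, 34, None, None, None, 24, None, 36]
Postorder traversal: [4, 6, 10, 24, 13, 36, 34, 31, 43, 12]


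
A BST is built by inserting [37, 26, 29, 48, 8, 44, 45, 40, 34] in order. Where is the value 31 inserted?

Starting tree (level order): [37, 26, 48, 8, 29, 44, None, None, None, None, 34, 40, 45]
Insertion path: 37 -> 26 -> 29 -> 34
Result: insert 31 as left child of 34
Final tree (level order): [37, 26, 48, 8, 29, 44, None, None, None, None, 34, 40, 45, 31]


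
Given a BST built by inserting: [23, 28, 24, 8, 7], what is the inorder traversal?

Tree insertion order: [23, 28, 24, 8, 7]
Tree (level-order array): [23, 8, 28, 7, None, 24]
Inorder traversal: [7, 8, 23, 24, 28]


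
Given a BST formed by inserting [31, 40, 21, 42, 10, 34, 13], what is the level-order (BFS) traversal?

Tree insertion order: [31, 40, 21, 42, 10, 34, 13]
Tree (level-order array): [31, 21, 40, 10, None, 34, 42, None, 13]
BFS from the root, enqueuing left then right child of each popped node:
  queue [31] -> pop 31, enqueue [21, 40], visited so far: [31]
  queue [21, 40] -> pop 21, enqueue [10], visited so far: [31, 21]
  queue [40, 10] -> pop 40, enqueue [34, 42], visited so far: [31, 21, 40]
  queue [10, 34, 42] -> pop 10, enqueue [13], visited so far: [31, 21, 40, 10]
  queue [34, 42, 13] -> pop 34, enqueue [none], visited so far: [31, 21, 40, 10, 34]
  queue [42, 13] -> pop 42, enqueue [none], visited so far: [31, 21, 40, 10, 34, 42]
  queue [13] -> pop 13, enqueue [none], visited so far: [31, 21, 40, 10, 34, 42, 13]
Result: [31, 21, 40, 10, 34, 42, 13]


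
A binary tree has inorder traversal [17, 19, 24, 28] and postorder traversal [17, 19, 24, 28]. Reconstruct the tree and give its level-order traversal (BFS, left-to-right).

Inorder:   [17, 19, 24, 28]
Postorder: [17, 19, 24, 28]
Algorithm: postorder visits root last, so walk postorder right-to-left;
each value is the root of the current inorder slice — split it at that
value, recurse on the right subtree first, then the left.
Recursive splits:
  root=28; inorder splits into left=[17, 19, 24], right=[]
  root=24; inorder splits into left=[17, 19], right=[]
  root=19; inorder splits into left=[17], right=[]
  root=17; inorder splits into left=[], right=[]
Reconstructed level-order: [28, 24, 19, 17]


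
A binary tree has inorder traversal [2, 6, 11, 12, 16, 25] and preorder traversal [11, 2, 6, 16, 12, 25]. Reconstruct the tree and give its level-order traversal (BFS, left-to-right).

Inorder:  [2, 6, 11, 12, 16, 25]
Preorder: [11, 2, 6, 16, 12, 25]
Algorithm: preorder visits root first, so consume preorder in order;
for each root, split the current inorder slice at that value into
left-subtree inorder and right-subtree inorder, then recurse.
Recursive splits:
  root=11; inorder splits into left=[2, 6], right=[12, 16, 25]
  root=2; inorder splits into left=[], right=[6]
  root=6; inorder splits into left=[], right=[]
  root=16; inorder splits into left=[12], right=[25]
  root=12; inorder splits into left=[], right=[]
  root=25; inorder splits into left=[], right=[]
Reconstructed level-order: [11, 2, 16, 6, 12, 25]


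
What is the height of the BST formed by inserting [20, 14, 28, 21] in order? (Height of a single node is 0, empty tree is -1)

Insertion order: [20, 14, 28, 21]
Tree (level-order array): [20, 14, 28, None, None, 21]
Compute height bottom-up (empty subtree = -1):
  height(14) = 1 + max(-1, -1) = 0
  height(21) = 1 + max(-1, -1) = 0
  height(28) = 1 + max(0, -1) = 1
  height(20) = 1 + max(0, 1) = 2
Height = 2


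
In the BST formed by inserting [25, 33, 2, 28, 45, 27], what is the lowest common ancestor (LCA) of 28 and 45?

Tree insertion order: [25, 33, 2, 28, 45, 27]
Tree (level-order array): [25, 2, 33, None, None, 28, 45, 27]
In a BST, the LCA of p=28, q=45 is the first node v on the
root-to-leaf path with p <= v <= q (go left if both < v, right if both > v).
Walk from root:
  at 25: both 28 and 45 > 25, go right
  at 33: 28 <= 33 <= 45, this is the LCA
LCA = 33


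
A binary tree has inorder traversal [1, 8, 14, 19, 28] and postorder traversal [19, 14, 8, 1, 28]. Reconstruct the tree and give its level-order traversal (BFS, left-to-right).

Inorder:   [1, 8, 14, 19, 28]
Postorder: [19, 14, 8, 1, 28]
Algorithm: postorder visits root last, so walk postorder right-to-left;
each value is the root of the current inorder slice — split it at that
value, recurse on the right subtree first, then the left.
Recursive splits:
  root=28; inorder splits into left=[1, 8, 14, 19], right=[]
  root=1; inorder splits into left=[], right=[8, 14, 19]
  root=8; inorder splits into left=[], right=[14, 19]
  root=14; inorder splits into left=[], right=[19]
  root=19; inorder splits into left=[], right=[]
Reconstructed level-order: [28, 1, 8, 14, 19]


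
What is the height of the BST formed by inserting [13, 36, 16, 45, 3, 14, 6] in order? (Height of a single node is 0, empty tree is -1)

Insertion order: [13, 36, 16, 45, 3, 14, 6]
Tree (level-order array): [13, 3, 36, None, 6, 16, 45, None, None, 14]
Compute height bottom-up (empty subtree = -1):
  height(6) = 1 + max(-1, -1) = 0
  height(3) = 1 + max(-1, 0) = 1
  height(14) = 1 + max(-1, -1) = 0
  height(16) = 1 + max(0, -1) = 1
  height(45) = 1 + max(-1, -1) = 0
  height(36) = 1 + max(1, 0) = 2
  height(13) = 1 + max(1, 2) = 3
Height = 3


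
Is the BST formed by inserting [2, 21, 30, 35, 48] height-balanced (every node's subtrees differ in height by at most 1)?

Tree (level-order array): [2, None, 21, None, 30, None, 35, None, 48]
Definition: a tree is height-balanced if, at every node, |h(left) - h(right)| <= 1 (empty subtree has height -1).
Bottom-up per-node check:
  node 48: h_left=-1, h_right=-1, diff=0 [OK], height=0
  node 35: h_left=-1, h_right=0, diff=1 [OK], height=1
  node 30: h_left=-1, h_right=1, diff=2 [FAIL (|-1-1|=2 > 1)], height=2
  node 21: h_left=-1, h_right=2, diff=3 [FAIL (|-1-2|=3 > 1)], height=3
  node 2: h_left=-1, h_right=3, diff=4 [FAIL (|-1-3|=4 > 1)], height=4
Node 30 violates the condition: |-1 - 1| = 2 > 1.
Result: Not balanced


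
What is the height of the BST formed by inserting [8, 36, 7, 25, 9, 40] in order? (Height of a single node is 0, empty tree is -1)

Insertion order: [8, 36, 7, 25, 9, 40]
Tree (level-order array): [8, 7, 36, None, None, 25, 40, 9]
Compute height bottom-up (empty subtree = -1):
  height(7) = 1 + max(-1, -1) = 0
  height(9) = 1 + max(-1, -1) = 0
  height(25) = 1 + max(0, -1) = 1
  height(40) = 1 + max(-1, -1) = 0
  height(36) = 1 + max(1, 0) = 2
  height(8) = 1 + max(0, 2) = 3
Height = 3


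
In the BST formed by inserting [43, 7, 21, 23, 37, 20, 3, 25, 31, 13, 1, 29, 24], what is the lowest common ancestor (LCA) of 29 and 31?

Tree insertion order: [43, 7, 21, 23, 37, 20, 3, 25, 31, 13, 1, 29, 24]
Tree (level-order array): [43, 7, None, 3, 21, 1, None, 20, 23, None, None, 13, None, None, 37, None, None, 25, None, 24, 31, None, None, 29]
In a BST, the LCA of p=29, q=31 is the first node v on the
root-to-leaf path with p <= v <= q (go left if both < v, right if both > v).
Walk from root:
  at 43: both 29 and 31 < 43, go left
  at 7: both 29 and 31 > 7, go right
  at 21: both 29 and 31 > 21, go right
  at 23: both 29 and 31 > 23, go right
  at 37: both 29 and 31 < 37, go left
  at 25: both 29 and 31 > 25, go right
  at 31: 29 <= 31 <= 31, this is the LCA
LCA = 31
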